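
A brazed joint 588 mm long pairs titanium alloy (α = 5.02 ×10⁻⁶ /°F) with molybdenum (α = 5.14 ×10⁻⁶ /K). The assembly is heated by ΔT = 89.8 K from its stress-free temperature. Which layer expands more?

titanium alloy: α = 5.02×10⁻⁶/°F × 9/5 = 9.04×10⁻⁶/K.
α(titanium alloy) = 9.04×10⁻⁶/K vs α(molybdenum) = 5.14×10⁻⁶/K.
Higher α expands more for the same ΔT: titanium alloy.

titanium alloy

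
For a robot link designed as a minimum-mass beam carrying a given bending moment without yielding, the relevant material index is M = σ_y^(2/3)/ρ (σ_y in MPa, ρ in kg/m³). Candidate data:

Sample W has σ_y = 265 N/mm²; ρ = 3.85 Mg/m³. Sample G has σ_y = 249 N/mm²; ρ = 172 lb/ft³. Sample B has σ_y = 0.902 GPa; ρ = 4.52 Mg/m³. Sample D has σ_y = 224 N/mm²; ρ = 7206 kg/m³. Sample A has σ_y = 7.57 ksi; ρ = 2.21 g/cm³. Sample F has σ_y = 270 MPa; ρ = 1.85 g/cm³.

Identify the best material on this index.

Convert each candidate to consistent units, then evaluate M:
  sample W: σ_y = 265.0 MPa, ρ = 3850 kg/m³
  sample G: σ_y = 249.0 MPa, ρ = 2755 kg/m³
  sample B: σ_y = 902.0 MPa, ρ = 4520 kg/m³
  sample D: σ_y = 224.0 MPa, ρ = 7206 kg/m³
  sample A: σ_y = 52.19 MPa, ρ = 2210 kg/m³
  sample F: σ_y = 270.0 MPa, ρ = 1850 kg/m³
  sample F: M = 22.6×10⁻³
  sample B: M = 20.7×10⁻³
  sample G: M = 14.4×10⁻³
  sample W: M = 10.7×10⁻³
  sample A: M = 6.32×10⁻³
  sample D: M = 5.12×10⁻³
Sample F has the largest M.

sample F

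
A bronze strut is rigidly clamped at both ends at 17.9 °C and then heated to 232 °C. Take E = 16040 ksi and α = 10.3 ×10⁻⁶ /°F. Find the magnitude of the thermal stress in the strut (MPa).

E = 16040 ksi = 110.6 GPa.
α = 10.3×10⁻⁶/°F × 9/5 = 18.5×10⁻⁶/K.
ΔT = 214.1 K. Constrained thermal stress σ = E·α·ΔT = 110.6×10³ MPa × 18.5×10⁻⁶ × 214.1 = 439 MPa (compressive).

439 MPa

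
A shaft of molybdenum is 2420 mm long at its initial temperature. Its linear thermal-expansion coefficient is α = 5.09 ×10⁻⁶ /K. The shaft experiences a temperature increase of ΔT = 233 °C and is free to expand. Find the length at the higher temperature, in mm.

ΔL = α·L₀·ΔT = 5.09×10⁻⁶ × 2420 mm × 233.0 K = 2.87 mm.
L = L₀ + ΔL = 2420 + 2.87 = 2422.9 mm.

2422.9 mm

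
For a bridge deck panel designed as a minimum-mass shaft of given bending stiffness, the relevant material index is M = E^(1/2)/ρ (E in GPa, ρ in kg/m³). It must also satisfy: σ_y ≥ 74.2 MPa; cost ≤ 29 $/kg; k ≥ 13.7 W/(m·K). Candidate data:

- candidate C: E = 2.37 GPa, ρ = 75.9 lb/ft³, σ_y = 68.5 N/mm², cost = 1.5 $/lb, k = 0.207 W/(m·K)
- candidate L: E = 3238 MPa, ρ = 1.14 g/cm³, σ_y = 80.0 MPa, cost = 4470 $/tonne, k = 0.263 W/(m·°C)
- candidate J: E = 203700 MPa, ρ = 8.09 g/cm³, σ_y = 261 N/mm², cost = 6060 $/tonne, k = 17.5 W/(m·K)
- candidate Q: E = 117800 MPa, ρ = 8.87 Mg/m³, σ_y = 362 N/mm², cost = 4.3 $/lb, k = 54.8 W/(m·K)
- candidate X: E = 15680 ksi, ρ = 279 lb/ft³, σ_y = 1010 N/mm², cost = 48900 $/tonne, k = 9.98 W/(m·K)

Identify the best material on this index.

candidate J

Screen on constraints: σ_y ≥ 74.2 MPa; cost ≤ 29 $/kg; k ≥ 13.7 W/(m·K). Survivors: candidate J, candidate Q.
Putting every candidate on a common basis:
  candidate J: E = 203.7 GPa, ρ = 8090 kg/m³
  candidate Q: E = 117.8 GPa, ρ = 8870 kg/m³
  candidate J: M = 1.76×10⁻³
  candidate Q: M = 1.22×10⁻³
The maximum is for candidate J.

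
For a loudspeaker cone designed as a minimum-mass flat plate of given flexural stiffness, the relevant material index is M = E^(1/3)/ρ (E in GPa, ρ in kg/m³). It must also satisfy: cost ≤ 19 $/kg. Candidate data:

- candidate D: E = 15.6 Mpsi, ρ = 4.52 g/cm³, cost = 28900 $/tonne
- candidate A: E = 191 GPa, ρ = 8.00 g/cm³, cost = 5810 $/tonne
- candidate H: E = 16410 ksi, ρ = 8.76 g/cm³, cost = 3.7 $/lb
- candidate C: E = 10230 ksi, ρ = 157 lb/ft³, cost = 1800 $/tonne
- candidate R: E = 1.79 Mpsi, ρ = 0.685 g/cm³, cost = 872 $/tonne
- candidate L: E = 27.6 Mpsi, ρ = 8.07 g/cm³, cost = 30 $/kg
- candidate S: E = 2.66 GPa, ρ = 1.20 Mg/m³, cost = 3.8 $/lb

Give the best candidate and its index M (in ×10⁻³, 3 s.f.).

Screen on constraints: cost ≤ 19 $/kg. Survivors: candidate A, candidate H, candidate C, candidate R, candidate S.
In SI units:
  candidate A: E = 191.0 GPa, ρ = 8000 kg/m³
  candidate H: E = 113.1 GPa, ρ = 8760 kg/m³
  candidate C: E = 70.53 GPa, ρ = 2515 kg/m³
  candidate R: E = 12.34 GPa, ρ = 685.0 kg/m³
  candidate S: E = 2.660 GPa, ρ = 1200 kg/m³
  candidate R: M = 3.37×10⁻³
  candidate C: M = 1.64×10⁻³
  candidate S: M = 1.15×10⁻³
  candidate A: M = 0.720×10⁻³
  candidate H: M = 0.552×10⁻³
Candidate R has the largest M.

candidate R, M = 3.37×10⁻³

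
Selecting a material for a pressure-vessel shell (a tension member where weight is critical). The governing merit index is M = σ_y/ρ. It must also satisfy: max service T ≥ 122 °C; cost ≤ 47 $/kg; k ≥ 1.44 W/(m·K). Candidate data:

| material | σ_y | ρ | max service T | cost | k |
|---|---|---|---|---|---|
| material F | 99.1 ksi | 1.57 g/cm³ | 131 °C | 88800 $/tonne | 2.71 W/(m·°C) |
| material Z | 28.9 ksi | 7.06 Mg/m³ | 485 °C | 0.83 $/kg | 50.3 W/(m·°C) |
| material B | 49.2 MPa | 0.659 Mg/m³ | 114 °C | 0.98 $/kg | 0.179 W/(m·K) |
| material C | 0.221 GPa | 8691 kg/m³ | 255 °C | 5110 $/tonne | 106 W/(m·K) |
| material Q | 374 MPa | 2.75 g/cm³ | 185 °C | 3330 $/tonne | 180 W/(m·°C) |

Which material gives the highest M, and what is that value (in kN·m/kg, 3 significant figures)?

Screen on constraints: max service T ≥ 122 °C; cost ≤ 47 $/kg; k ≥ 1.44 W/(m·K). Survivors: material Z, material C, material Q.
In SI units:
  material Z: σ_y = 199.3 MPa, ρ = 7060 kg/m³
  material C: σ_y = 221.0 MPa, ρ = 8691 kg/m³
  material Q: σ_y = 374.0 MPa, ρ = 2750 kg/m³
  material Q: M = 136 kN·m/kg
  material Z: M = 28.2 kN·m/kg
  material C: M = 25.4 kN·m/kg
Material Q has the largest M.

material Q, M = 136 kN·m/kg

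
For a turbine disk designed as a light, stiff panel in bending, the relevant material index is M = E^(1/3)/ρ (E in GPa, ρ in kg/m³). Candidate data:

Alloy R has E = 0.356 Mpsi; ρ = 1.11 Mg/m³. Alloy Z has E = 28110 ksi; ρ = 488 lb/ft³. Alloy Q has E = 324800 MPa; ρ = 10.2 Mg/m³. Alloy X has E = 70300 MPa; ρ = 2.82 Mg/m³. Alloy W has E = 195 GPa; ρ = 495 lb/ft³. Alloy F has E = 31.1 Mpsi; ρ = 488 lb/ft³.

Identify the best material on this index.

Normalizing units and computing the index:
  alloy R: E = 2.455 GPa, ρ = 1110 kg/m³
  alloy Z: E = 193.8 GPa, ρ = 7817 kg/m³
  alloy Q: E = 324.8 GPa, ρ = 10200 kg/m³
  alloy X: E = 70.30 GPa, ρ = 2820 kg/m³
  alloy W: E = 195.0 GPa, ρ = 7929 kg/m³
  alloy F: E = 214.4 GPa, ρ = 7817 kg/m³
  alloy X: M = 1.46×10⁻³
  alloy R: M = 1.22×10⁻³
  alloy F: M = 0.766×10⁻³
  alloy Z: M = 0.740×10⁻³
  alloy W: M = 0.731×10⁻³
  alloy Q: M = 0.674×10⁻³
The maximum is for alloy X.

alloy X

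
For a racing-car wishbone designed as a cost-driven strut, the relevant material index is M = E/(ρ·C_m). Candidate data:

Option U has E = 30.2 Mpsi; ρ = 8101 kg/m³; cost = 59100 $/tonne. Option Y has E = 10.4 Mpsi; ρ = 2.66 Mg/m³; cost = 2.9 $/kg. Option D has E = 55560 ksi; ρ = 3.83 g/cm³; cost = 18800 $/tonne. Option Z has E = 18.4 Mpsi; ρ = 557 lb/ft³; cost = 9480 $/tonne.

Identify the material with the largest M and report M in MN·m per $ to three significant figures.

After converting to SI:
  option U: E = 208.2 GPa, ρ = 8101 kg/m³, cost = 59.10 $/kg
  option Y: E = 71.71 GPa, ρ = 2660 kg/m³, cost = 2.900 $/kg
  option D: E = 383.1 GPa, ρ = 3830 kg/m³, cost = 18.80 $/kg
  option Z: E = 126.9 GPa, ρ = 8922 kg/m³, cost = 9.480 $/kg
  option Y: M = 9.30 MN·m per $
  option D: M = 5.32 MN·m per $
  option Z: M = 1.50 MN·m per $
  option U: M = 0.435 MN·m per $
Highest index: option Y.

option Y, M = 9.30 MN·m per $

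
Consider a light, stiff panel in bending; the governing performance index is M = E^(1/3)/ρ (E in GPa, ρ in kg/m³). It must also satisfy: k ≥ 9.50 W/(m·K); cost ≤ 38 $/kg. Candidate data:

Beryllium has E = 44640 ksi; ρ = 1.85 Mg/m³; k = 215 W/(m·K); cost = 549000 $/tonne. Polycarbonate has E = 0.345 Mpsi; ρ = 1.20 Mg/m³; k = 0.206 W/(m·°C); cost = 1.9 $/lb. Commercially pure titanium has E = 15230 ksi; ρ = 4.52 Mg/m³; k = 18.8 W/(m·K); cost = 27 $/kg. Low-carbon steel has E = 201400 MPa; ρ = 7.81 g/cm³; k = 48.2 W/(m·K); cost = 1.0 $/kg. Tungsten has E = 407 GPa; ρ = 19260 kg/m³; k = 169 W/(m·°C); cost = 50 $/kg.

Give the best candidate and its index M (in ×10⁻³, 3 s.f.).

commercially pure titanium, M = 1.04×10⁻³

Screen on constraints: k ≥ 9.50 W/(m·K); cost ≤ 38 $/kg. Survivors: commercially pure titanium, low-carbon steel.
Putting every candidate on a common basis:
  commercially pure titanium: E = 105.0 GPa, ρ = 4520 kg/m³
  low-carbon steel: E = 201.4 GPa, ρ = 7810 kg/m³
  commercially pure titanium: M = 1.04×10⁻³
  low-carbon steel: M = 0.751×10⁻³
Commercially pure titanium ranks first.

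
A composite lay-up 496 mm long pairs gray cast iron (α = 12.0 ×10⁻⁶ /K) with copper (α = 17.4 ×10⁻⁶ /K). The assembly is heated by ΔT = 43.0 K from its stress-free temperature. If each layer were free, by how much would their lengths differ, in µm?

115 µm

Δα = |12.0 − 17.4|×10⁻⁶/K = 5.40×10⁻⁶/K.
ΔL_mismatch = Δα·L·ΔT = 5.40×10⁻⁶ × 496.0 mm × 43.0 K = 115 µm.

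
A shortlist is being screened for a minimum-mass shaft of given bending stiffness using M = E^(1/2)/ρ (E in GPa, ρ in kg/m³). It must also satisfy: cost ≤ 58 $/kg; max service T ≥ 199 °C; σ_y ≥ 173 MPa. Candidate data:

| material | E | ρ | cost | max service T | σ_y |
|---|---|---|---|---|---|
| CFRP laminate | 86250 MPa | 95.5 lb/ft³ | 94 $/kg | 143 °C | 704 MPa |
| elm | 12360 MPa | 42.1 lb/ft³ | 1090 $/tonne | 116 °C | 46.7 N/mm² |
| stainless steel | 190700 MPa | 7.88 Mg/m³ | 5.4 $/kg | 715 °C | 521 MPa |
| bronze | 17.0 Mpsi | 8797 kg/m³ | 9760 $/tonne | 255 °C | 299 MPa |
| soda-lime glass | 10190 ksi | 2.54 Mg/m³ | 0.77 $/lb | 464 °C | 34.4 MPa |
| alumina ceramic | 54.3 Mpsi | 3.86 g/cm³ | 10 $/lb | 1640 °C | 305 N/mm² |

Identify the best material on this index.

Screen on constraints: cost ≤ 58 $/kg; max service T ≥ 199 °C; σ_y ≥ 173 MPa. Survivors: stainless steel, bronze, alumina ceramic.
In SI units:
  stainless steel: E = 190.7 GPa, ρ = 7880 kg/m³
  bronze: E = 117.2 GPa, ρ = 8797 kg/m³
  alumina ceramic: E = 374.4 GPa, ρ = 3860 kg/m³
  alumina ceramic: M = 5.01×10⁻³
  stainless steel: M = 1.75×10⁻³
  bronze: M = 1.23×10⁻³
The maximum is for alumina ceramic.

alumina ceramic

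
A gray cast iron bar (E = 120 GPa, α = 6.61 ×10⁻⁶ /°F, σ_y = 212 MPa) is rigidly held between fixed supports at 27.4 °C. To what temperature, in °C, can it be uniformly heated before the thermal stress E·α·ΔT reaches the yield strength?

176 °C

α = 6.61×10⁻⁶/°F × 9/5 = 11.9×10⁻⁶/K.
E·α·ΔT = 212.0 MPa ⇒ ΔT = 212.0 / (120.0×10³ × 11.9×10⁻⁶) = 148.5 K.
T = 27.4 + 148.5 = 175.9 °C.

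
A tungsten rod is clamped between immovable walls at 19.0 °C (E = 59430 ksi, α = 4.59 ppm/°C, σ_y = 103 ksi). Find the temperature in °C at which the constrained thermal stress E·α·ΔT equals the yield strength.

E = 59430 ksi = 409.8 GPa.
σ_y = 103 ksi = 710.2 MPa.
E·α·ΔT = 710.2 MPa ⇒ ΔT = 710.2 / (409.8×10³ × 4.59×10⁻⁶) = 377.6 K.
T = 19.0 + 377.6 = 396.6 °C.

397 °C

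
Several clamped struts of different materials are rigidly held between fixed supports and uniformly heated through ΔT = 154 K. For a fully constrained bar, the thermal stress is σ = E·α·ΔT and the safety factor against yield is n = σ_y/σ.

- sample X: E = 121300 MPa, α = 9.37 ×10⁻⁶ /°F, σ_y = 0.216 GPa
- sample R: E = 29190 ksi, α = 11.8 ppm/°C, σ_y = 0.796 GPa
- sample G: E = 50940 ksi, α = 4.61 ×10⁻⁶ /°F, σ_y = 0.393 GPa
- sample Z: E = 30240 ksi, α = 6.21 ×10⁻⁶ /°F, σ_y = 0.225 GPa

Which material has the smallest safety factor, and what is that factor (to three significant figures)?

In consistent units (E in GPa, α in ×10⁻⁶/K, σ_y in MPa):
  sample X: E = 121.3, α = 16.9, σ_y = 216.0 → σ = 315 MPa, n = 0.686
  sample R: E = 201.3, α = 11.8, σ_y = 796.0 → σ = 366 MPa, n = 2.18
  sample G: E = 351.2, α = 8.30, σ_y = 393.0 → σ = 449 MPa, n = 0.876
  sample Z: E = 208.5, α = 11.2, σ_y = 225.0 → σ = 359 MPa, n = 0.627
The minimum is sample Z at n = 0.627.

sample Z, n = 0.627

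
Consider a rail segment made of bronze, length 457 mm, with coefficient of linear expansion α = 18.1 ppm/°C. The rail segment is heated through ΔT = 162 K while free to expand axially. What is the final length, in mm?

ΔL = α·L₀·ΔT = 18.1×10⁻⁶ × 457 mm × 162.0 K = 1.34 mm.
L = L₀ + ΔL = 457 + 1.34 = 458.34 mm.

458.34 mm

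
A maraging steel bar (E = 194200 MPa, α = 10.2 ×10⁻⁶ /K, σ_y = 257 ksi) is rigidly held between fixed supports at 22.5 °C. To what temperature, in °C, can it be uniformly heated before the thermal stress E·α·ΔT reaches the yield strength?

917 °C

E = 194200 MPa = 194.2 GPa.
σ_y = 257 ksi = 1772 MPa.
E·α·ΔT = 1772 MPa ⇒ ΔT = 1772 / (194.2×10³ × 10.2×10⁻⁶) = 894.5 K.
T = 22.5 + 894.5 = 917.0 °C.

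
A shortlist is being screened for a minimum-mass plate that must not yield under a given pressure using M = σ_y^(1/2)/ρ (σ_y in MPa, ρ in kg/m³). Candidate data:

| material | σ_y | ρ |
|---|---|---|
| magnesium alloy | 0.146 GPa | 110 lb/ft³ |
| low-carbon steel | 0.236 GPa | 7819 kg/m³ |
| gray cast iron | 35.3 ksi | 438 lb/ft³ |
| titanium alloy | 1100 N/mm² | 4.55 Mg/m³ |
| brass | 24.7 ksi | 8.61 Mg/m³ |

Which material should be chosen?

titanium alloy

Convert each candidate to consistent units, then evaluate M:
  magnesium alloy: σ_y = 146.0 MPa, ρ = 1762 kg/m³
  low-carbon steel: σ_y = 236.0 MPa, ρ = 7819 kg/m³
  gray cast iron: σ_y = 243.4 MPa, ρ = 7016 kg/m³
  titanium alloy: σ_y = 1100 MPa, ρ = 4550 kg/m³
  brass: σ_y = 170.3 MPa, ρ = 8610 kg/m³
  titanium alloy: M = 7.29×10⁻³
  magnesium alloy: M = 6.86×10⁻³
  gray cast iron: M = 2.22×10⁻³
  low-carbon steel: M = 1.96×10⁻³
  brass: M = 1.52×10⁻³
Highest index: titanium alloy.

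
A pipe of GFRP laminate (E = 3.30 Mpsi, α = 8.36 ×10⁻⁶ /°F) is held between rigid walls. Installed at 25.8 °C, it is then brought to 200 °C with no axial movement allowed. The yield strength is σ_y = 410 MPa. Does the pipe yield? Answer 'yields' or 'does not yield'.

E = 3.30 Mpsi = 22.75 GPa.
α = 8.36×10⁻⁶/°F × 9/5 = 15.0×10⁻⁶/K.
ΔT = 174.2 K. Constrained thermal stress σ = E·α·ΔT = 22.75×10³ MPa × 15.0×10⁻⁶ × 174.2 = 59.6 MPa (compressive).
Compare to σ_y = 410 MPa: σ < σ_y, so it does not yield.

does not yield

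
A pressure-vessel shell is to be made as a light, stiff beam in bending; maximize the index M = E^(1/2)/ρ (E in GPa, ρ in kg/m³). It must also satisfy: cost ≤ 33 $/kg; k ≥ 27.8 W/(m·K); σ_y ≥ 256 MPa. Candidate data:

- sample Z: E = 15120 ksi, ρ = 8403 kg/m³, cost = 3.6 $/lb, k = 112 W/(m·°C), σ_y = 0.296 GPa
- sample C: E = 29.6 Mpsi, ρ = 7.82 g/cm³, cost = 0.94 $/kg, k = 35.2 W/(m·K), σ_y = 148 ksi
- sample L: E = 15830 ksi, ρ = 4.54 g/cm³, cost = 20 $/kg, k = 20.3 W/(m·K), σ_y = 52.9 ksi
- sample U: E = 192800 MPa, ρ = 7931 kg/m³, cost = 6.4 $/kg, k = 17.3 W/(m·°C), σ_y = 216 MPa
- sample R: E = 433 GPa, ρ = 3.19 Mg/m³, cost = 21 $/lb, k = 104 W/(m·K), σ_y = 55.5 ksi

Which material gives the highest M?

Screen on constraints: cost ≤ 33 $/kg; k ≥ 27.8 W/(m·K); σ_y ≥ 256 MPa. Survivors: sample Z, sample C.
Putting every candidate on a common basis:
  sample Z: E = 104.2 GPa, ρ = 8403 kg/m³
  sample C: E = 204.1 GPa, ρ = 7820 kg/m³
  sample C: M = 1.83×10⁻³
  sample Z: M = 1.22×10⁻³
Sample C has the largest M.

sample C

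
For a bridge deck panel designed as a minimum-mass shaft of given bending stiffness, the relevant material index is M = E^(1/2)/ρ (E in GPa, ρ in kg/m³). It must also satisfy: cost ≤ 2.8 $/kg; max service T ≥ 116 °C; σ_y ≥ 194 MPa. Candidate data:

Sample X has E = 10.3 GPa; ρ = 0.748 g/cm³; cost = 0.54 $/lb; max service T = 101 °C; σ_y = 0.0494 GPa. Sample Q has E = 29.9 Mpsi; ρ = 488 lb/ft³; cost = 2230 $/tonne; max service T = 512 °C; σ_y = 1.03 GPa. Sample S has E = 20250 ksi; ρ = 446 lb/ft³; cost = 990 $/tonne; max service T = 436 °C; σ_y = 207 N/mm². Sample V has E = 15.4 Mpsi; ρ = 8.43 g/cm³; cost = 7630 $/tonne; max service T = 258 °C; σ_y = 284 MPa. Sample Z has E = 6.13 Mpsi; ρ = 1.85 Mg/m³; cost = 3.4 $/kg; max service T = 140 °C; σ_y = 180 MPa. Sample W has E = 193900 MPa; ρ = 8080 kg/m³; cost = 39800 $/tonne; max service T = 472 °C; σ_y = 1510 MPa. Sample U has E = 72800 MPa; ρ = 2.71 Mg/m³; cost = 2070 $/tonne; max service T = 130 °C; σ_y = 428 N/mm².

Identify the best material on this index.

Screen on constraints: cost ≤ 2.8 $/kg; max service T ≥ 116 °C; σ_y ≥ 194 MPa. Survivors: sample Q, sample S, sample U.
In SI units:
  sample Q: E = 206.2 GPa, ρ = 7817 kg/m³
  sample S: E = 139.6 GPa, ρ = 7144 kg/m³
  sample U: E = 72.80 GPa, ρ = 2710 kg/m³
  sample U: M = 3.15×10⁻³
  sample Q: M = 1.84×10⁻³
  sample S: M = 1.65×10⁻³
Sample U has the largest M.

sample U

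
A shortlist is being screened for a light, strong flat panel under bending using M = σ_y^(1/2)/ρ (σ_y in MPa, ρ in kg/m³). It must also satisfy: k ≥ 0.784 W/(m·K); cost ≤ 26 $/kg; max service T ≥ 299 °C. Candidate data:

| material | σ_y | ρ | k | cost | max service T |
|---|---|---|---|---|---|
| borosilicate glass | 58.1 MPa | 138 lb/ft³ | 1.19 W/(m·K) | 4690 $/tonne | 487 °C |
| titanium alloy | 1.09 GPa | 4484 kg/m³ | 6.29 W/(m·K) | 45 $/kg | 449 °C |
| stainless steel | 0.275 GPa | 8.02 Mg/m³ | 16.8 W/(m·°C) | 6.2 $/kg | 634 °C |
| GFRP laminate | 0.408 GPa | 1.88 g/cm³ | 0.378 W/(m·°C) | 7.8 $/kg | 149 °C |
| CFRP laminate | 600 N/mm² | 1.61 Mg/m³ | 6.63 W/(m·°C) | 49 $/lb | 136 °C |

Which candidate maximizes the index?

Screen on constraints: k ≥ 0.784 W/(m·K); cost ≤ 26 $/kg; max service T ≥ 299 °C. Survivors: borosilicate glass, stainless steel.
After converting to SI:
  borosilicate glass: σ_y = 58.10 MPa, ρ = 2211 kg/m³
  stainless steel: σ_y = 275.0 MPa, ρ = 8020 kg/m³
  borosilicate glass: M = 3.45×10⁻³
  stainless steel: M = 2.07×10⁻³
Borosilicate glass has the largest M.

borosilicate glass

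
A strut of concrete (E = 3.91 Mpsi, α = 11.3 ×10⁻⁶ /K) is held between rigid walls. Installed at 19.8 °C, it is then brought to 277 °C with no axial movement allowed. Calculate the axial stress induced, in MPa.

78.4 MPa

E = 3.91 Mpsi = 26.96 GPa.
ΔT = 257.2 K. Constrained thermal stress σ = E·α·ΔT = 26.96×10³ MPa × 11.3×10⁻⁶ × 257.2 = 78.4 MPa (compressive).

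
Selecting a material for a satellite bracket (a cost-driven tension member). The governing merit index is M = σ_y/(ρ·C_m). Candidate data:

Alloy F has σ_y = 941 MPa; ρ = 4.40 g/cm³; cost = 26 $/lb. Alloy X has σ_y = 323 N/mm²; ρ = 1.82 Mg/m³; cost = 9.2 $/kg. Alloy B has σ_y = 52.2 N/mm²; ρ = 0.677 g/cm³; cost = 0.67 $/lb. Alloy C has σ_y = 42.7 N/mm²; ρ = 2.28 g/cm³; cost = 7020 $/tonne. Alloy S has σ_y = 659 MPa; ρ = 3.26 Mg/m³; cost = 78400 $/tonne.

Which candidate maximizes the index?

Putting every candidate on a common basis:
  alloy F: σ_y = 941.0 MPa, ρ = 4400 kg/m³, cost = 57.32 $/kg
  alloy X: σ_y = 323.0 MPa, ρ = 1820 kg/m³, cost = 9.200 $/kg
  alloy B: σ_y = 52.20 MPa, ρ = 677.0 kg/m³, cost = 1.477 $/kg
  alloy C: σ_y = 42.70 MPa, ρ = 2280 kg/m³, cost = 7.020 $/kg
  alloy S: σ_y = 659.0 MPa, ρ = 3260 kg/m³, cost = 78.40 $/kg
  alloy B: M = 52.2 kN·m per $
  alloy X: M = 19.3 kN·m per $
  alloy F: M = 3.73 kN·m per $
  alloy C: M = 2.67 kN·m per $
  alloy S: M = 2.58 kN·m per $
Alloy B ranks first.

alloy B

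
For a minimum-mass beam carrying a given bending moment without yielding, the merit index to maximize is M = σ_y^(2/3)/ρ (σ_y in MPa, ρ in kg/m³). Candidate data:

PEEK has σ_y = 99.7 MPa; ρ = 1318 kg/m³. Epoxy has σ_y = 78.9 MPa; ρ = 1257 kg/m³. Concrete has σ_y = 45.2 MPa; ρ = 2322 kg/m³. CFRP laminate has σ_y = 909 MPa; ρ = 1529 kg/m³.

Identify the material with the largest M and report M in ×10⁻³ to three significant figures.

CFRP laminate, M = 61.4×10⁻³

Computing M directly (units already consistent):
  CFRP laminate: M = 61.4×10⁻³
  PEEK: M = 16.3×10⁻³
  epoxy: M = 14.6×10⁻³
  concrete: M = 5.46×10⁻³
CFRP laminate has the largest M.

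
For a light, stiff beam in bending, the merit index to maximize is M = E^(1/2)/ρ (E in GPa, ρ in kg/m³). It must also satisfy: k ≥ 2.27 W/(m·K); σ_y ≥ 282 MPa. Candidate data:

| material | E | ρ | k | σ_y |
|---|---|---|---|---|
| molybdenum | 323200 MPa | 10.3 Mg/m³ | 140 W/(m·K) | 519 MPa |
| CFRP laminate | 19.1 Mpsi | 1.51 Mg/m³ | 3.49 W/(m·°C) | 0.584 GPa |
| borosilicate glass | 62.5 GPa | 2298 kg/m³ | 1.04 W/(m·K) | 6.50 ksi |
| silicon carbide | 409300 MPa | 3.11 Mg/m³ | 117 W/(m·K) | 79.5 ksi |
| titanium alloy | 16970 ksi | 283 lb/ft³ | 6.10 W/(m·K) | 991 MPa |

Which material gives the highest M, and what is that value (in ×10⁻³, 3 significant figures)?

CFRP laminate, M = 7.60×10⁻³

Screen on constraints: k ≥ 2.27 W/(m·K); σ_y ≥ 282 MPa. Survivors: molybdenum, CFRP laminate, silicon carbide, titanium alloy.
Normalizing units and computing the index:
  molybdenum: E = 323.2 GPa, ρ = 10300 kg/m³
  CFRP laminate: E = 131.7 GPa, ρ = 1510 kg/m³
  silicon carbide: E = 409.3 GPa, ρ = 3110 kg/m³
  titanium alloy: E = 117.0 GPa, ρ = 4533 kg/m³
  CFRP laminate: M = 7.60×10⁻³
  silicon carbide: M = 6.51×10⁻³
  titanium alloy: M = 2.39×10⁻³
  molybdenum: M = 1.75×10⁻³
The maximum is for CFRP laminate.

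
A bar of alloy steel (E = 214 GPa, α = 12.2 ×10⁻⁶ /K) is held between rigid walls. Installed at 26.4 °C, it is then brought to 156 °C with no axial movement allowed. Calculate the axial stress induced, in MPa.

ΔT = 129.6 K. Constrained thermal stress σ = E·α·ΔT = 214.0×10³ MPa × 12.2×10⁻⁶ × 129.6 = 338 MPa (compressive).

338 MPa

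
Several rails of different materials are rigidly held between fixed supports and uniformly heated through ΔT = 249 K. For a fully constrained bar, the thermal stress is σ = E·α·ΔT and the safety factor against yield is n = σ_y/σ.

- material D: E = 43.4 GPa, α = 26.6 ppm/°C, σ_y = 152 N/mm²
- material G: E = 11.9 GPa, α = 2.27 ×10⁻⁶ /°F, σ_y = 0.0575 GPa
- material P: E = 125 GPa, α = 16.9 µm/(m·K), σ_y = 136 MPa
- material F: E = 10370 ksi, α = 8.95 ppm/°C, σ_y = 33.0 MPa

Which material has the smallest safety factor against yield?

In consistent units (E in GPa, α in ×10⁻⁶/K, σ_y in MPa):
  material D: E = 43.40, α = 26.6, σ_y = 152.0 → σ = 287 MPa, n = 0.529
  material G: E = 11.90, α = 4.09, σ_y = 57.50 → σ = 12.1 MPa, n = 4.75
  material P: E = 125.0, α = 16.9, σ_y = 136.0 → σ = 526 MPa, n = 0.259
  material F: E = 71.50, α = 8.95, σ_y = 33.00 → σ = 159 MPa, n = 0.207
Material F has the lowest safety factor, n = 0.207.

material F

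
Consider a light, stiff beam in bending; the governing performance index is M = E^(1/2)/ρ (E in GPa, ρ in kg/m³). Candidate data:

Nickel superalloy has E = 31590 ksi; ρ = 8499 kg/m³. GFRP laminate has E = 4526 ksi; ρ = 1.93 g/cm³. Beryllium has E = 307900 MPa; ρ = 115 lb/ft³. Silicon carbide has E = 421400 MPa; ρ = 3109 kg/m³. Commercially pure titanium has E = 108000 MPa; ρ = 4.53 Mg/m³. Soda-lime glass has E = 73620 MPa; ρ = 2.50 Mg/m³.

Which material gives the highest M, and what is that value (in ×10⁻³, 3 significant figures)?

After converting to SI:
  nickel superalloy: E = 217.8 GPa, ρ = 8499 kg/m³
  GFRP laminate: E = 31.21 GPa, ρ = 1930 kg/m³
  beryllium: E = 307.9 GPa, ρ = 1842 kg/m³
  silicon carbide: E = 421.4 GPa, ρ = 3109 kg/m³
  commercially pure titanium: E = 108.0 GPa, ρ = 4530 kg/m³
  soda-lime glass: E = 73.62 GPa, ρ = 2500 kg/m³
  beryllium: M = 9.53×10⁻³
  silicon carbide: M = 6.60×10⁻³
  soda-lime glass: M = 3.43×10⁻³
  GFRP laminate: M = 2.89×10⁻³
  commercially pure titanium: M = 2.29×10⁻³
  nickel superalloy: M = 1.74×10⁻³
Highest index: beryllium.

beryllium, M = 9.53×10⁻³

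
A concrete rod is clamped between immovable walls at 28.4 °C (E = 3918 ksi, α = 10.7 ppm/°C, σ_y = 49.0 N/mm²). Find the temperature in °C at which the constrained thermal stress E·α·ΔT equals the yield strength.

E = 3918 ksi = 27.01 GPa.
σ_y = 49.0 N/mm² = 49.00 MPa.
E·α·ΔT = 49.00 MPa ⇒ ΔT = 49.00 / (27.01×10³ × 10.7×10⁻⁶) = 169.5 K.
T = 28.4 + 169.5 = 197.9 °C.

198 °C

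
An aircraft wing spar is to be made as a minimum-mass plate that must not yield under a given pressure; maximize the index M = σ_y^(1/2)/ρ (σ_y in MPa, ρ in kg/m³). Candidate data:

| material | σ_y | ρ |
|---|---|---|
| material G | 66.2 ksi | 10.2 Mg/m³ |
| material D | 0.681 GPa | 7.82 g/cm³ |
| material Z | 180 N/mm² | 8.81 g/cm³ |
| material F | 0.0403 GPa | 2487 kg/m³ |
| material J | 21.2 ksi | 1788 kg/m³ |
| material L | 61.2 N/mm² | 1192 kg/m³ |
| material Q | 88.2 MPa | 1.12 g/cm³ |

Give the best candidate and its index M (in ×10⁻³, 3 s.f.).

Convert each candidate to consistent units, then evaluate M:
  material G: σ_y = 456.4 MPa, ρ = 10200 kg/m³
  material D: σ_y = 681.0 MPa, ρ = 7820 kg/m³
  material Z: σ_y = 180.0 MPa, ρ = 8810 kg/m³
  material F: σ_y = 40.30 MPa, ρ = 2487 kg/m³
  material J: σ_y = 146.2 MPa, ρ = 1788 kg/m³
  material L: σ_y = 61.20 MPa, ρ = 1192 kg/m³
  material Q: σ_y = 88.20 MPa, ρ = 1120 kg/m³
  material Q: M = 8.39×10⁻³
  material J: M = 6.76×10⁻³
  material L: M = 6.56×10⁻³
  material D: M = 3.34×10⁻³
  material F: M = 2.55×10⁻³
  material G: M = 2.09×10⁻³
  material Z: M = 1.52×10⁻³
The maximum is for material Q.

material Q, M = 8.39×10⁻³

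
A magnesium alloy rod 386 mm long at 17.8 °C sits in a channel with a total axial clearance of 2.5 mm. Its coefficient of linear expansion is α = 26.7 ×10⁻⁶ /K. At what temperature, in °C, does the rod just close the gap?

α·L₀·ΔT = 2.5 mm ⇒ ΔT = 2.5 / (26.7×10⁻⁶ × 386.0) = 242.6 K.
T = 17.8 + 242.6 = 260.4 °C.

260 °C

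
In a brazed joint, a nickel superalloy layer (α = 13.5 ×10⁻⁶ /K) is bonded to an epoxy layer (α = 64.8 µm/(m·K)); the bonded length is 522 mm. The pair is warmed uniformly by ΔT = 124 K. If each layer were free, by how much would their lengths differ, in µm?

Δα = |13.5 − 64.8|×10⁻⁶/K = 51.3×10⁻⁶/K.
ΔL_mismatch = Δα·L·ΔT = 51.3×10⁻⁶ × 522.0 mm × 124.0 K = 3320 µm.

3320 µm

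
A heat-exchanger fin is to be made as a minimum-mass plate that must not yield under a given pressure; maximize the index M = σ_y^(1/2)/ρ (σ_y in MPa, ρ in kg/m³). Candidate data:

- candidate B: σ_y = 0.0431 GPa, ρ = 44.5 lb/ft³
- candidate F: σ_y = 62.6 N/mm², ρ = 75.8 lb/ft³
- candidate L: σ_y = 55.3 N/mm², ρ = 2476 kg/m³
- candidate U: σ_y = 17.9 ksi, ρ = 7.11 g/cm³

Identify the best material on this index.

candidate B

Convert each candidate to consistent units, then evaluate M:
  candidate B: σ_y = 43.10 MPa, ρ = 712.8 kg/m³
  candidate F: σ_y = 62.60 MPa, ρ = 1214 kg/m³
  candidate L: σ_y = 55.30 MPa, ρ = 2476 kg/m³
  candidate U: σ_y = 123.4 MPa, ρ = 7110 kg/m³
  candidate B: M = 9.21×10⁻³
  candidate F: M = 6.52×10⁻³
  candidate L: M = 3.00×10⁻³
  candidate U: M = 1.56×10⁻³
Highest index: candidate B.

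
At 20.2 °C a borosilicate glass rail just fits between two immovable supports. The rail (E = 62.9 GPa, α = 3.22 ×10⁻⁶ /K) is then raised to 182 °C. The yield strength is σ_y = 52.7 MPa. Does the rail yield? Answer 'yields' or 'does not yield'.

does not yield

ΔT = 161.8 K. Constrained thermal stress σ = E·α·ΔT = 62.90×10³ MPa × 3.22×10⁻⁶ × 161.8 = 32.8 MPa (compressive).
Compare to σ_y = 52.7 MPa: σ < σ_y, so it does not yield.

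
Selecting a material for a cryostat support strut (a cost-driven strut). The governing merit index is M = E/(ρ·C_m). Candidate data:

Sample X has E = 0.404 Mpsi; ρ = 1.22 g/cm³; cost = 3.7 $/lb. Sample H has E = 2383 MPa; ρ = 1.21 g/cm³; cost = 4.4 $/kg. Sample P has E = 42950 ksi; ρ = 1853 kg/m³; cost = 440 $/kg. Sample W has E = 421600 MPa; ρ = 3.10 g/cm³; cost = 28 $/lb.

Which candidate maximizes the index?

sample W

In SI units:
  sample X: E = 2.785 GPa, ρ = 1220 kg/m³, cost = 8.157 $/kg
  sample H: E = 2.383 GPa, ρ = 1210 kg/m³, cost = 4.400 $/kg
  sample P: E = 296.1 GPa, ρ = 1853 kg/m³, cost = 440.0 $/kg
  sample W: E = 421.6 GPa, ρ = 3100 kg/m³, cost = 61.73 $/kg
  sample W: M = 2.20 MN·m per $
  sample H: M = 0.448 MN·m per $
  sample P: M = 0.363 MN·m per $
  sample X: M = 0.280 MN·m per $
Sample W ranks first.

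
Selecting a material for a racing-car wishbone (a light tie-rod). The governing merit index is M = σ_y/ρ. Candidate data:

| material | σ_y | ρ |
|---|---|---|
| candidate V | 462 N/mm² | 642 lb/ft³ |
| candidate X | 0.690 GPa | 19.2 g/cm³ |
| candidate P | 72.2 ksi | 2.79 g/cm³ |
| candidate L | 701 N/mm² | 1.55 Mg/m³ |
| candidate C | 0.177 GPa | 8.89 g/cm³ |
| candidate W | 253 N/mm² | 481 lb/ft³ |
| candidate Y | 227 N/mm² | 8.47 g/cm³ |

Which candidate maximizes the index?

Normalizing units and computing the index:
  candidate V: σ_y = 462.0 MPa, ρ = 10280 kg/m³
  candidate X: σ_y = 690.0 MPa, ρ = 19200 kg/m³
  candidate P: σ_y = 497.8 MPa, ρ = 2790 kg/m³
  candidate L: σ_y = 701.0 MPa, ρ = 1550 kg/m³
  candidate C: σ_y = 177.0 MPa, ρ = 8890 kg/m³
  candidate W: σ_y = 253.0 MPa, ρ = 7705 kg/m³
  candidate Y: σ_y = 227.0 MPa, ρ = 8470 kg/m³
  candidate L: M = 452 kN·m/kg
  candidate P: M = 178 kN·m/kg
  candidate V: M = 44.9 kN·m/kg
  candidate X: M = 35.9 kN·m/kg
  candidate W: M = 32.8 kN·m/kg
  candidate Y: M = 26.8 kN·m/kg
  candidate C: M = 19.9 kN·m/kg
Candidate L ranks first.

candidate L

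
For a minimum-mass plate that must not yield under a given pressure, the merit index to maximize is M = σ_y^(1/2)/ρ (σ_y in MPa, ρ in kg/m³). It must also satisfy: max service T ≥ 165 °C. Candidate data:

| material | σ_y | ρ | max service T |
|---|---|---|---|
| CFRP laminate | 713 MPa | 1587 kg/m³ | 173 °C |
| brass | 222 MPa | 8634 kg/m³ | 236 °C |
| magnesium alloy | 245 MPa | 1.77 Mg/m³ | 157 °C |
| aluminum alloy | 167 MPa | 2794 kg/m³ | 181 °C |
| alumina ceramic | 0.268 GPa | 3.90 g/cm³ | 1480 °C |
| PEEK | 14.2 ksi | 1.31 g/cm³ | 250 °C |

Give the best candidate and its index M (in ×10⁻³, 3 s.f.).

CFRP laminate, M = 16.8×10⁻³

Screen on constraints: max service T ≥ 165 °C. Survivors: CFRP laminate, brass, aluminum alloy, alumina ceramic, PEEK.
In SI units:
  CFRP laminate: σ_y = 713.0 MPa, ρ = 1587 kg/m³
  brass: σ_y = 222.0 MPa, ρ = 8634 kg/m³
  aluminum alloy: σ_y = 167.0 MPa, ρ = 2794 kg/m³
  alumina ceramic: σ_y = 268.0 MPa, ρ = 3900 kg/m³
  PEEK: σ_y = 97.91 MPa, ρ = 1310 kg/m³
  CFRP laminate: M = 16.8×10⁻³
  PEEK: M = 7.55×10⁻³
  aluminum alloy: M = 4.63×10⁻³
  alumina ceramic: M = 4.20×10⁻³
  brass: M = 1.73×10⁻³
CFRP laminate ranks first.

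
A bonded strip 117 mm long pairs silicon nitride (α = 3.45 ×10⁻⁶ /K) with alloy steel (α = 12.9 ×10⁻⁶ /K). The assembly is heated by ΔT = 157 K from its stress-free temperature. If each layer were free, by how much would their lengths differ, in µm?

Δα = |3.45 − 12.9|×10⁻⁶/K = 9.45×10⁻⁶/K.
ΔL_mismatch = Δα·L·ΔT = 9.45×10⁻⁶ × 117.0 mm × 157.0 K = 174 µm.

174 µm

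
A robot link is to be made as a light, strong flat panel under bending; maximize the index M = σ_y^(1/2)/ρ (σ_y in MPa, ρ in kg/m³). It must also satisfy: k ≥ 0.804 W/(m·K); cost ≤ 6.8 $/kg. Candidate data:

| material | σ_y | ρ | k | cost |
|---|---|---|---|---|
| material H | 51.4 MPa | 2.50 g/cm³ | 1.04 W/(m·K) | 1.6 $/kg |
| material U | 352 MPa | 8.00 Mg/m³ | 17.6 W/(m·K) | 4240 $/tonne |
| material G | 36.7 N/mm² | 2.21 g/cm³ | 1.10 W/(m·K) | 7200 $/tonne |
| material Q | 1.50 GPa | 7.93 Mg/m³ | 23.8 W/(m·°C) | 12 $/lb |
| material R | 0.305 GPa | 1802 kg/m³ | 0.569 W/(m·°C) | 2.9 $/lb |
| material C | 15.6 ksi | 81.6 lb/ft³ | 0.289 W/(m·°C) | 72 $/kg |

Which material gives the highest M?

Screen on constraints: k ≥ 0.804 W/(m·K); cost ≤ 6.8 $/kg. Survivors: material H, material U.
Normalizing units and computing the index:
  material H: σ_y = 51.40 MPa, ρ = 2500 kg/m³
  material U: σ_y = 352.0 MPa, ρ = 8000 kg/m³
  material H: M = 2.87×10⁻³
  material U: M = 2.35×10⁻³
The maximum is for material H.

material H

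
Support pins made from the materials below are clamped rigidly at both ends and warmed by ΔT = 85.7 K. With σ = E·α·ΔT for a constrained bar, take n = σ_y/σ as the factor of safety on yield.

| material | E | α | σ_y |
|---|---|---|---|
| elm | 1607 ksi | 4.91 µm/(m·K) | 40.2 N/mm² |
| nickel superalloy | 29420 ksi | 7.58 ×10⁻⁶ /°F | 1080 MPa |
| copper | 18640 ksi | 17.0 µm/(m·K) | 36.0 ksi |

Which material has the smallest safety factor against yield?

copper

Per material, after unit conversion:
  elm: E = 11.08, α = 4.91, σ_y = 40.20 → σ = 4.66 MPa, n = 8.62
  nickel superalloy: E = 202.8, α = 13.6, σ_y = 1080 → σ = 237 MPa, n = 4.55
  copper: E = 128.5, α = 17.0, σ_y = 248.2 → σ = 187 MPa, n = 1.33
Copper has the lowest safety factor, n = 1.33.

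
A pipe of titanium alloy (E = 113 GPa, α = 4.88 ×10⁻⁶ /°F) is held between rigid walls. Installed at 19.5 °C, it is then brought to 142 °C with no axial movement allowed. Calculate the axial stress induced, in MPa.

122 MPa

α = 4.88×10⁻⁶/°F × 9/5 = 8.78×10⁻⁶/K.
ΔT = 122.5 K. Constrained thermal stress σ = E·α·ΔT = 113.0×10³ MPa × 8.78×10⁻⁶ × 122.5 = 122 MPa (compressive).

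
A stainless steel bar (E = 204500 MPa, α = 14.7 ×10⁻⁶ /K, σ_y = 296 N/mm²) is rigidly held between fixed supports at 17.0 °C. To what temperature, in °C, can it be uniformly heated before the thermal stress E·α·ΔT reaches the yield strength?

115 °C

E = 204500 MPa = 204.5 GPa.
σ_y = 296 N/mm² = 296.0 MPa.
E·α·ΔT = 296.0 MPa ⇒ ΔT = 296.0 / (204.5×10³ × 14.7×10⁻⁶) = 98.46 K.
T = 17.0 + 98.46 = 115.5 °C.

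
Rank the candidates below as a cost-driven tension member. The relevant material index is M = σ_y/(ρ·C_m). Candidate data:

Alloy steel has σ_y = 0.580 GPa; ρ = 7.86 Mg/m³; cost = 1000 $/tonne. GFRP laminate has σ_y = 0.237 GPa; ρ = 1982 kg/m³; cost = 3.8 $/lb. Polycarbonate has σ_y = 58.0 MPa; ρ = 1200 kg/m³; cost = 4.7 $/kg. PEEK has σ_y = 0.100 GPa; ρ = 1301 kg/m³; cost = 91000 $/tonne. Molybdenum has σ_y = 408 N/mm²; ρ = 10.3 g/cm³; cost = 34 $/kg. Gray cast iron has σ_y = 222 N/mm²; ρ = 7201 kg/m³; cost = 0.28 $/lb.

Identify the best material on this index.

alloy steel

Normalizing units and computing the index:
  alloy steel: σ_y = 580.0 MPa, ρ = 7860 kg/m³, cost = 1.000 $/kg
  GFRP laminate: σ_y = 237.0 MPa, ρ = 1982 kg/m³, cost = 8.377 $/kg
  polycarbonate: σ_y = 58.00 MPa, ρ = 1200 kg/m³, cost = 4.700 $/kg
  PEEK: σ_y = 100.0 MPa, ρ = 1301 kg/m³, cost = 91.00 $/kg
  molybdenum: σ_y = 408.0 MPa, ρ = 10300 kg/m³, cost = 34.00 $/kg
  gray cast iron: σ_y = 222.0 MPa, ρ = 7201 kg/m³, cost = 0.6173 $/kg
  alloy steel: M = 73.8 kN·m per $
  gray cast iron: M = 49.9 kN·m per $
  GFRP laminate: M = 14.3 kN·m per $
  polycarbonate: M = 10.3 kN·m per $
  molybdenum: M = 1.17 kN·m per $
  PEEK: M = 0.845 kN·m per $
Alloy steel has the largest M.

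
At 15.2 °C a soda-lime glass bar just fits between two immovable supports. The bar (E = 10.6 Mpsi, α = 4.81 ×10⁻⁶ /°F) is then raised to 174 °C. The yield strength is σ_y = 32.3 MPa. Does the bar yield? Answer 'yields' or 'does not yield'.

E = 10.6 Mpsi = 73.08 GPa.
α = 4.81×10⁻⁶/°F × 9/5 = 8.66×10⁻⁶/K.
ΔT = 158.8 K. Constrained thermal stress σ = E·α·ΔT = 73.08×10³ MPa × 8.66×10⁻⁶ × 158.8 = 100 MPa (compressive).
Compare to σ_y = 32.3 MPa: σ ≥ σ_y, so it yields.

yields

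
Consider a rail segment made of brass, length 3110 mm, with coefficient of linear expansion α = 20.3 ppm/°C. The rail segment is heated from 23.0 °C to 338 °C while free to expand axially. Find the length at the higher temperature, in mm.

3129.9 mm

ΔT = 338 − 23.0 = 315.0 K.
ΔL = α·L₀·ΔT = 20.3×10⁻⁶ × 3110 mm × 315.0 K = 19.9 mm.
L = L₀ + ΔL = 3110 + 19.9 = 3129.9 mm.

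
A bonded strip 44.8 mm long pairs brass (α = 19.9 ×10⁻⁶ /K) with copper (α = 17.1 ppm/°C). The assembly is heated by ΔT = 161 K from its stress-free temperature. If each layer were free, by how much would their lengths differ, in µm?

Δα = |19.9 − 17.1|×10⁻⁶/K = 2.80×10⁻⁶/K.
ΔL_mismatch = Δα·L·ΔT = 2.80×10⁻⁶ × 44.8 mm × 161.0 K = 20.2 µm.

20.2 µm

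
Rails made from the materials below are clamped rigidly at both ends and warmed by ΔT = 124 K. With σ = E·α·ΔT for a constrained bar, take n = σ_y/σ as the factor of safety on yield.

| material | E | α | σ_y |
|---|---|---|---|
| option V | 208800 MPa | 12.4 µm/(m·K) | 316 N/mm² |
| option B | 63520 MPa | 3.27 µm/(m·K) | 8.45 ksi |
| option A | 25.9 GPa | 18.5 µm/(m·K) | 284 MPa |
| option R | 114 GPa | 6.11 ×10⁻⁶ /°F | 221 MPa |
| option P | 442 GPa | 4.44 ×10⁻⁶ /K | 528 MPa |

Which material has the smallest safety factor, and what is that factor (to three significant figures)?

Converting E to GPa, α to ×10⁻⁶/K, σ_y to MPa, then σ and n for each:
  option V: E = 208.8, α = 12.4, σ_y = 316.0 → σ = 321 MPa, n = 0.984
  option B: E = 63.52, α = 3.27, σ_y = 58.26 → σ = 25.8 MPa, n = 2.26
  option A: E = 25.90, α = 18.5, σ_y = 284.0 → σ = 59.4 MPa, n = 4.78
  option R: E = 114.0, α = 11.0, σ_y = 221.0 → σ = 155 MPa, n = 1.42
  option P: E = 442.0, α = 4.44, σ_y = 528.0 → σ = 243 MPa, n = 2.17
Smallest n: option V with n = 0.984.

option V, n = 0.984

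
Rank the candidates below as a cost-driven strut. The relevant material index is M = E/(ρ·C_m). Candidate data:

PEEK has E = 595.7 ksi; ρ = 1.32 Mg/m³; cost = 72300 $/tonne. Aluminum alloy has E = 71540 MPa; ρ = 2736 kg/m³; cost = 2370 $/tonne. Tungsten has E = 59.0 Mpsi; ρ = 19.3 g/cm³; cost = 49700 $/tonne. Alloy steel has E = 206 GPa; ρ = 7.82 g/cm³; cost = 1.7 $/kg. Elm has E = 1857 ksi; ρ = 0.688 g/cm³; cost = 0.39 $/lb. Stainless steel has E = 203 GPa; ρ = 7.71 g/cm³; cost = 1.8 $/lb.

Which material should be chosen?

elm

After converting to SI:
  PEEK: E = 4.107 GPa, ρ = 1320 kg/m³, cost = 72.30 $/kg
  aluminum alloy: E = 71.54 GPa, ρ = 2736 kg/m³, cost = 2.370 $/kg
  tungsten: E = 406.8 GPa, ρ = 19300 kg/m³, cost = 49.70 $/kg
  alloy steel: E = 206.0 GPa, ρ = 7820 kg/m³, cost = 1.700 $/kg
  elm: E = 12.80 GPa, ρ = 688.0 kg/m³, cost = 0.8598 $/kg
  stainless steel: E = 203.0 GPa, ρ = 7710 kg/m³, cost = 3.968 $/kg
  elm: M = 21.6 MN·m per $
  alloy steel: M = 15.5 MN·m per $
  aluminum alloy: M = 11.0 MN·m per $
  stainless steel: M = 6.64 MN·m per $
  tungsten: M = 0.424 MN·m per $
  PEEK: M = 0.0430 MN·m per $
The maximum is for elm.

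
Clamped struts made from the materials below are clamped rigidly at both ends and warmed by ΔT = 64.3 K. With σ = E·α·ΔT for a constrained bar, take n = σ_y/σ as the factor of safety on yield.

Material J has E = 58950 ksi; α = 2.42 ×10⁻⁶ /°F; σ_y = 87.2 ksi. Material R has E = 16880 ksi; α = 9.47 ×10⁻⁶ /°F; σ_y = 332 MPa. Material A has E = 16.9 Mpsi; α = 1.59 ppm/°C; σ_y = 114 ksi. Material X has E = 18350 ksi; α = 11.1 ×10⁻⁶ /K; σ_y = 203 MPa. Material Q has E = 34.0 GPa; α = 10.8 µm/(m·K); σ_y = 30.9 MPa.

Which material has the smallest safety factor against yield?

With everything in SI (GPa, ×10⁻⁶/K, MPa):
  material J: E = 406.4, α = 4.36, σ_y = 601.2 → σ = 114 MPa, n = 5.28
  material R: E = 116.4, α = 17.0, σ_y = 332.0 → σ = 128 MPa, n = 2.60
  material A: E = 116.5, α = 1.59, σ_y = 786.0 → σ = 11.9 MPa, n = 66.0
  material X: E = 126.5, α = 11.1, σ_y = 203.0 → σ = 90.3 MPa, n = 2.25
  material Q: E = 34.00, α = 10.8, σ_y = 30.90 → σ = 23.6 MPa, n = 1.31
The minimum is material Q at n = 1.31.

material Q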